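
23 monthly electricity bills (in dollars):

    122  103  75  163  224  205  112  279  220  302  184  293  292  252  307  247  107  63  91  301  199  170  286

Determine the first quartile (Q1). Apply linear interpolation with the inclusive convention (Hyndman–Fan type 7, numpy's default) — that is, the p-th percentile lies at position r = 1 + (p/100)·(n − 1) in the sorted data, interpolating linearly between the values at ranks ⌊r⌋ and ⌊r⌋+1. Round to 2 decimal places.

117.00

Sorted: 63, 75, 91, 103, 107, 112, 122, 163, 170, 184, 199, 205, 220, 224, 247, 252, 279, 286, 292, 293, 301, 302, 307.
n = 23.
r = 1 + (25/100)·(23 − 1) = 1 + 5.5 = 6.5.
Rank 6 is 112 and rank 7 is 122.
Interpolate: 112 + 0.5·(122 − 112) = 112 + 0.5·10 = 117.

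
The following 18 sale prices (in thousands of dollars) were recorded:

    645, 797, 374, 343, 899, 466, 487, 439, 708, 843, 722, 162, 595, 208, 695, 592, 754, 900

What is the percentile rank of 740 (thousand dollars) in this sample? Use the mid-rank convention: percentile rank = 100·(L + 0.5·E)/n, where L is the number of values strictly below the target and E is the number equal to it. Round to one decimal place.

72.2

Sorted: 162, 208, 343, 374, 439, 466, 487, 592, 595, 645, 695, 708, 722, 754, 797, 843, 899, 900.
Count below 740: L = 13; count equal: E = 0; n = 18.
Percentile rank = 100·(13 + 0.5·0)/18 = 100·13/18 = 72.22.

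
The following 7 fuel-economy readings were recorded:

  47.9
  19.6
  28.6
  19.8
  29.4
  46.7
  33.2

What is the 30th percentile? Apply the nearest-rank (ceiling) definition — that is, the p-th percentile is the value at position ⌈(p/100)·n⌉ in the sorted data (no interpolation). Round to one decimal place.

Sorted: 19.6, 19.8, 28.6, 29.4, 33.2, 46.7, 47.9.
n = 7.
Position = ⌈30/100 · 7⌉ = ⌈2.1⌉ = 3.
The value at rank 3 is 28.6.

28.6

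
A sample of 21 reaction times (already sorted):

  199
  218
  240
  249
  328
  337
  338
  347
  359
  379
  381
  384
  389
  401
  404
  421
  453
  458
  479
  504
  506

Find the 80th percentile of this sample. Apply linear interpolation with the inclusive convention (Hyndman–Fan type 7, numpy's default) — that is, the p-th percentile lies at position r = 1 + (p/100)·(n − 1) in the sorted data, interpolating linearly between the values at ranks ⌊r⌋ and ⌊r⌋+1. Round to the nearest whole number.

n = 21.
r = 1 + (80/100)·(21 − 1) = 1 + 16 = 17.
r is an integer, so P80 is the value at rank 17: 453.

453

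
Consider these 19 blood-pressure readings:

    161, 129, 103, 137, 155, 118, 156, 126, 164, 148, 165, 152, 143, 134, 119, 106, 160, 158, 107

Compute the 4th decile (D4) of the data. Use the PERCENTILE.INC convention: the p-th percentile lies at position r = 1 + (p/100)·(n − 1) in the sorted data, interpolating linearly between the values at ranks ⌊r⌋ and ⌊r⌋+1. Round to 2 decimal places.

Sorted: 103, 106, 107, 118, 119, 126, 129, 134, 137, 143, 148, 152, 155, 156, 158, 160, 161, 164, 165.
n = 19.
r = 1 + (40/100)·(19 − 1) = 1 + 7.2 = 8.2.
Rank 8 is 134 and rank 9 is 137.
Interpolate: 134 + 0.2·(137 − 134) = 134 + 0.2·3 = 134.6.

134.60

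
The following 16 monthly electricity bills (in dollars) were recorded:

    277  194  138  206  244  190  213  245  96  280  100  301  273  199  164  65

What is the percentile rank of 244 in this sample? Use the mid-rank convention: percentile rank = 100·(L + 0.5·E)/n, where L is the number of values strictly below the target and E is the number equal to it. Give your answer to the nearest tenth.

Sorted: 65, 96, 100, 138, 164, 190, 194, 199, 206, 213, 244, 245, 273, 277, 280, 301.
Count below 244: L = 10; count equal: E = 1; n = 16.
Percentile rank = 100·(10 + 0.5·1)/16 = 100·10.5/16 = 65.62.

65.6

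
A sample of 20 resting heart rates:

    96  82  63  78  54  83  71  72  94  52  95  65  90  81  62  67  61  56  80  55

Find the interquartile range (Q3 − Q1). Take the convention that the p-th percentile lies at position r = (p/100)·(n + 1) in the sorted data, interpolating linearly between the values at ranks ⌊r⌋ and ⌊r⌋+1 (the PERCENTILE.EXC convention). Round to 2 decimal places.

Sorted: 52, 54, 55, 56, 61, 62, 63, 65, 67, 71, 72, 78, 80, 81, 82, 83, 90, 94, 95, 96.
n = 20.
P25: r = 5.25; ranks 5–6 are 61, 62; interpolating gives 61.25.
P75: r = 15.75; ranks 15–16 are 82, 83; interpolating gives 82.75.
Difference: 82.75 − 61.25 = 21.5.

21.50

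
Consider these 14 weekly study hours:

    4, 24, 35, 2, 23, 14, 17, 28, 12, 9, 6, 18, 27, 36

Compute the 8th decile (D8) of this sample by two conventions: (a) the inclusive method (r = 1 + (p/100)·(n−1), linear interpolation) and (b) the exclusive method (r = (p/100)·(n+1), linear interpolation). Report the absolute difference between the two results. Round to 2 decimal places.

Sorted: 2, 4, 6, 9, 12, 14, 17, 18, 23, 24, 27, 28, 35, 36.
n = 14.
(a) r = 11.4; between ranks 11 (27) and 12 (28): 27.4.
(b) r = 12 → value at rank 12 = 28.
|27.4 − 28| = 0.6.

0.60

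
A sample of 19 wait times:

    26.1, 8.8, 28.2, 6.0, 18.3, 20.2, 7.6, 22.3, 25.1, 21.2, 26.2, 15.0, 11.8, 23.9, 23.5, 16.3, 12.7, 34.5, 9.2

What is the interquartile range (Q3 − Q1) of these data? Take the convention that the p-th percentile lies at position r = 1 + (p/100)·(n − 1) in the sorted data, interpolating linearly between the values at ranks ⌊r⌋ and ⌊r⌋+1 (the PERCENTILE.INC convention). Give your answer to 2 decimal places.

Sorted: 6.0, 7.6, 8.8, 9.2, 11.8, 12.7, 15.0, 16.3, 18.3, 20.2, 21.2, 22.3, 23.5, 23.9, 25.1, 26.1, 26.2, 28.2, 34.5.
n = 19.
P25: r = 5.5; ranks 5–6 are 11.8, 12.7; interpolating gives 12.25.
P75: r = 14.5; ranks 14–15 are 23.9, 25.1; interpolating gives 24.5.
Difference: 24.5 − 12.25 = 12.25.

12.25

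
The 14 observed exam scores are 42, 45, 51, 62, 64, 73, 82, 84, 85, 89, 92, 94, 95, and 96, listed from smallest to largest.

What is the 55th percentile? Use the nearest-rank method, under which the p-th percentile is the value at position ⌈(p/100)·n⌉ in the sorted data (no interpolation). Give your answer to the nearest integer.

n = 14.
Position = ⌈55/100 · 14⌉ = ⌈7.7⌉ = 8.
The value at rank 8 is 84.

84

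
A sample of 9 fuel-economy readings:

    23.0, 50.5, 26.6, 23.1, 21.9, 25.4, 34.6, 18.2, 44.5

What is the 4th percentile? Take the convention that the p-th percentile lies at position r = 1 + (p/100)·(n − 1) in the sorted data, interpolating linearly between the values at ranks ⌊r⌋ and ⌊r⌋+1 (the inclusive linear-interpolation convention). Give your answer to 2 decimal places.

19.38

Sorted: 18.2, 21.9, 23.0, 23.1, 25.4, 26.6, 34.6, 44.5, 50.5.
n = 9.
r = 1 + (4/100)·(9 − 1) = 1 + 0.32 = 1.32.
Rank 1 is 18.2 and rank 2 is 21.9.
Interpolate: 18.2 + 0.32·(21.9 − 18.2) = 18.2 + 0.32·3.7 = 19.384.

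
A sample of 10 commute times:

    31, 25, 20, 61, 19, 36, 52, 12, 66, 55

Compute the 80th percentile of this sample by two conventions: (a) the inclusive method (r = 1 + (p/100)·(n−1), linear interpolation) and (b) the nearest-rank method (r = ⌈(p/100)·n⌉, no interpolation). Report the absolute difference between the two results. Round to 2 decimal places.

1.20

Sorted: 12, 19, 20, 25, 31, 36, 52, 55, 61, 66.
n = 10.
(a) r = 8.2; between ranks 8 (55) and 9 (61): 56.2.
(b) the nearest-rank method: rank 8 → 55.
|56.2 − 55| = 1.2.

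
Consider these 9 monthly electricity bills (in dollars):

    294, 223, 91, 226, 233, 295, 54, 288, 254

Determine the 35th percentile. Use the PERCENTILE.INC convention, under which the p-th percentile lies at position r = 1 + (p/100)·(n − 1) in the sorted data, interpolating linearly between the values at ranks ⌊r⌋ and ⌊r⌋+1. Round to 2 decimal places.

225.40

Sorted: 54, 91, 223, 226, 233, 254, 288, 294, 295.
n = 9.
r = 1 + (35/100)·(9 − 1) = 1 + 2.8 = 3.8.
Rank 3 is 223 and rank 4 is 226.
Interpolate: 223 + 0.8·(226 − 223) = 223 + 0.8·3 = 225.4.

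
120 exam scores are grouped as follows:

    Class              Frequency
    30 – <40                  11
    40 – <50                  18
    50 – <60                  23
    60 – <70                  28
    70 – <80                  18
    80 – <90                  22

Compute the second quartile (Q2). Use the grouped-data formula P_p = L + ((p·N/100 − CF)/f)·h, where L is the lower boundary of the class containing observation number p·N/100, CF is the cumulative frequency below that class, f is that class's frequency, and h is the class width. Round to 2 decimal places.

62.86

N = 120; target position k = 50/100 · 120 = 60.
Cumulative frequencies: 11, 29, 52, 80, 98, 120.
Observation 60 falls in the class 60 – <70.
L = 60, CF = 52, f = 28, h = 10.
P50 = 60 + ((60 − 52)/28)·10 = 60 + 2.85714 = 62.8571.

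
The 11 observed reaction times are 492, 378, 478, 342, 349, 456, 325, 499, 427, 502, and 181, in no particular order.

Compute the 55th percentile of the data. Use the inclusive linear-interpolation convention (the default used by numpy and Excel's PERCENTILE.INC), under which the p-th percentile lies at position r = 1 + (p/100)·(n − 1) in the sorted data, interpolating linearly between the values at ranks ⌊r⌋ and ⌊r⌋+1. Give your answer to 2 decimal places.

Sorted: 181, 325, 342, 349, 378, 427, 456, 478, 492, 499, 502.
n = 11.
r = 1 + (55/100)·(11 − 1) = 1 + 5.5 = 6.5.
Rank 6 is 427 and rank 7 is 456.
Interpolate: 427 + 0.5·(456 − 427) = 427 + 0.5·29 = 441.5.

441.50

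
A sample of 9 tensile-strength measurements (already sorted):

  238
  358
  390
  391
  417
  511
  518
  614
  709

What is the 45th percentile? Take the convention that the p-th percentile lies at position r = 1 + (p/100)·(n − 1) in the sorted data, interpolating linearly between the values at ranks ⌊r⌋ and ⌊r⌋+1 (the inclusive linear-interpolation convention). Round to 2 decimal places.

n = 9.
r = 1 + (45/100)·(9 − 1) = 1 + 3.6 = 4.6.
Rank 4 is 391 and rank 5 is 417.
Interpolate: 391 + 0.6·(417 − 391) = 391 + 0.6·26 = 406.6.

406.60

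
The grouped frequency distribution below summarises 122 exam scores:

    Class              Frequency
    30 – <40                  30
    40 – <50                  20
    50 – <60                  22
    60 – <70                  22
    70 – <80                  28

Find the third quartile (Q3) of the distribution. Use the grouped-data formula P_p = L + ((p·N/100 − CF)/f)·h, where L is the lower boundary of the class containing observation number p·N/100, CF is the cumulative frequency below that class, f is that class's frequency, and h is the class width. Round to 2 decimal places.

68.86

N = 122; target position k = 75/100 · 122 = 91.5.
Cumulative frequencies: 30, 50, 72, 94, 122.
Observation 91.5 falls in the class 60 – <70.
L = 60, CF = 72, f = 22, h = 10.
P75 = 60 + ((91.5 − 72)/22)·10 = 60 + 8.86364 = 68.8636.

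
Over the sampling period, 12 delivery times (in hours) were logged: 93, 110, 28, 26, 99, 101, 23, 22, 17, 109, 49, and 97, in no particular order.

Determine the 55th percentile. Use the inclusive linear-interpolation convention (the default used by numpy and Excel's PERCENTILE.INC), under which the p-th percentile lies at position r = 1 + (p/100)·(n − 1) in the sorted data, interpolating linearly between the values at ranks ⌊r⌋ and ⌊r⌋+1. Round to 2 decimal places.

93.20

Sorted: 17, 22, 23, 26, 28, 49, 93, 97, 99, 101, 109, 110.
n = 12.
r = 1 + (55/100)·(12 − 1) = 1 + 6.05 = 7.05.
Rank 7 is 93 and rank 8 is 97.
Interpolate: 93 + 0.05·(97 − 93) = 93 + 0.05·4 = 93.2.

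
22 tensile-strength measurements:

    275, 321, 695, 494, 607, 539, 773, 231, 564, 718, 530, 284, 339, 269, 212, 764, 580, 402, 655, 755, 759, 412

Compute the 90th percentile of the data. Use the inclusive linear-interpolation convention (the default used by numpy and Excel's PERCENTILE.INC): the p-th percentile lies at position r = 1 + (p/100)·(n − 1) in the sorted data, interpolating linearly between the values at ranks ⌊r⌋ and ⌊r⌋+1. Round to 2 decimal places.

758.60

Sorted: 212, 231, 269, 275, 284, 321, 339, 402, 412, 494, 530, 539, 564, 580, 607, 655, 695, 718, 755, 759, 764, 773.
n = 22.
r = 1 + (90/100)·(22 − 1) = 1 + 18.9 = 19.9.
Rank 19 is 755 and rank 20 is 759.
Interpolate: 755 + 0.9·(759 − 755) = 755 + 0.9·4 = 758.6.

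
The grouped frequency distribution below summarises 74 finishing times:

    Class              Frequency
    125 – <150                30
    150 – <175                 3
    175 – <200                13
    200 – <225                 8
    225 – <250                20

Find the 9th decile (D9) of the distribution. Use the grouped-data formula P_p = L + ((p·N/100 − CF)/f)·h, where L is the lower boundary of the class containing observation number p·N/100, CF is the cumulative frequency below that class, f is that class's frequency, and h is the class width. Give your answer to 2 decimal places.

N = 74; target position k = 90/100 · 74 = 66.6.
Cumulative frequencies: 30, 33, 46, 54, 74.
Observation 66.6 falls in the class 225 – <250.
L = 225, CF = 54, f = 20, h = 25.
P90 = 225 + ((66.6 − 54)/20)·25 = 225 + 15.75 = 240.75.

240.75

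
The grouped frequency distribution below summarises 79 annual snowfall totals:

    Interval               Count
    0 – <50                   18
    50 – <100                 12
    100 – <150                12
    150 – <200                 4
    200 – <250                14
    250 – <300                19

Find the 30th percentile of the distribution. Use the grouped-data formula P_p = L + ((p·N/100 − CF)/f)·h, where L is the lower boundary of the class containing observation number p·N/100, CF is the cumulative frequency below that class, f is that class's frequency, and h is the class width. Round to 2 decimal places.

N = 79; target position k = 30/100 · 79 = 23.7.
Cumulative frequencies: 18, 30, 42, 46, 60, 79.
Observation 23.7 falls in the class 50 – <100.
L = 50, CF = 18, f = 12, h = 50.
P30 = 50 + ((23.7 − 18)/12)·50 = 50 + 23.75 = 73.75.

73.75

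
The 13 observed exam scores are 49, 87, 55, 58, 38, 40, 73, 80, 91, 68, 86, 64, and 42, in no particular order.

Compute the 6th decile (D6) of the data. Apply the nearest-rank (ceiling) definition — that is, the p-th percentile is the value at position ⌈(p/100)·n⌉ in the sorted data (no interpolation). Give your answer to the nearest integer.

Sorted: 38, 40, 42, 49, 55, 58, 64, 68, 73, 80, 86, 87, 91.
n = 13.
Position = ⌈60/100 · 13⌉ = ⌈7.8⌉ = 8.
The value at rank 8 is 68.

68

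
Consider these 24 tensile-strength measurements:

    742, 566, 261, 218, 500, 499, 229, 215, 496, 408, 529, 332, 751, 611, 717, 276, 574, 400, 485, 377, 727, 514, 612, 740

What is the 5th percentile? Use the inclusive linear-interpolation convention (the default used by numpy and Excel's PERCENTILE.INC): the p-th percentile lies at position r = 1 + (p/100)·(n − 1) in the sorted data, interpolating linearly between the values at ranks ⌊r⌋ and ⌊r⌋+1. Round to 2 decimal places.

Sorted: 215, 218, 229, 261, 276, 332, 377, 400, 408, 485, 496, 499, 500, 514, 529, 566, 574, 611, 612, 717, 727, 740, 742, 751.
n = 24.
r = 1 + (5/100)·(24 − 1) = 1 + 1.15 = 2.15.
Rank 2 is 218 and rank 3 is 229.
Interpolate: 218 + 0.15·(229 − 218) = 218 + 0.15·11 = 219.65.

219.65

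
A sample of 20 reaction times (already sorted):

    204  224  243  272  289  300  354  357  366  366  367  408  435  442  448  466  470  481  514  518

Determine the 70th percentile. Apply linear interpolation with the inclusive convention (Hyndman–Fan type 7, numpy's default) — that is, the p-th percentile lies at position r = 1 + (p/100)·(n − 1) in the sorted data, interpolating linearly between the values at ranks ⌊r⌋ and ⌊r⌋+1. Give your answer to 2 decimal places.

443.80

n = 20.
r = 1 + (70/100)·(20 − 1) = 1 + 13.3 = 14.3.
Rank 14 is 442 and rank 15 is 448.
Interpolate: 442 + 0.3·(448 − 442) = 442 + 0.3·6 = 443.8.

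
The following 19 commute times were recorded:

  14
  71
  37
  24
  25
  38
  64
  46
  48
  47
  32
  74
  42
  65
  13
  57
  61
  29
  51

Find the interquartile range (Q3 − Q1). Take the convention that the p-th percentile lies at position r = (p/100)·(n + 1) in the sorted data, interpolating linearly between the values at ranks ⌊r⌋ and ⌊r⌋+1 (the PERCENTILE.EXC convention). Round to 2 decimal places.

Sorted: 13, 14, 24, 25, 29, 32, 37, 38, 42, 46, 47, 48, 51, 57, 61, 64, 65, 71, 74.
n = 19.
P25: r = 5 (integer) → 29.
P75: r = 15 (integer) → 61.
Difference: 61 − 29 = 32.

32.00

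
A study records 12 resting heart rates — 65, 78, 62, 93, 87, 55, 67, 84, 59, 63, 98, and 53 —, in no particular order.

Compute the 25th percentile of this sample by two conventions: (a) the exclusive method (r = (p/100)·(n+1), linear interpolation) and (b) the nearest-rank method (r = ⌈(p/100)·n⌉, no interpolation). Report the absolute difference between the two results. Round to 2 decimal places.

0.75

Sorted: 53, 55, 59, 62, 63, 65, 67, 78, 84, 87, 93, 98.
n = 12.
(a) r = 3.25; between ranks 3 (59) and 4 (62): 59.75.
(b) the nearest-rank method: rank 3 → 59.
|59.75 − 59| = 0.75.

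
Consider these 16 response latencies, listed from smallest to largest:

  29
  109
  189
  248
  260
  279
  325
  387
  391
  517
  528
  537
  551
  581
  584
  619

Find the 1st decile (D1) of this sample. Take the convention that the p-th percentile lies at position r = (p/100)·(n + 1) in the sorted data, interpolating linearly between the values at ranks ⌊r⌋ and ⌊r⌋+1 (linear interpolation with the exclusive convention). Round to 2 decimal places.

n = 16.
r = (10/100)·(16 + 1) = 1.7.
Rank 1 is 29 and rank 2 is 109.
Interpolate: 29 + 0.7·(109 − 29) = 29 + 0.7·80 = 85.

85.00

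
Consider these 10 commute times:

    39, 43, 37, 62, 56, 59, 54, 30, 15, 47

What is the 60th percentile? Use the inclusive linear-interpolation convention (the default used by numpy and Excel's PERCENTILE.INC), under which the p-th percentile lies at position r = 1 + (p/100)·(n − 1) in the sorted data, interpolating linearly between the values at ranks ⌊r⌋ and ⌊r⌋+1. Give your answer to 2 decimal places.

49.80

Sorted: 15, 30, 37, 39, 43, 47, 54, 56, 59, 62.
n = 10.
r = 1 + (60/100)·(10 − 1) = 1 + 5.4 = 6.4.
Rank 6 is 47 and rank 7 is 54.
Interpolate: 47 + 0.4·(54 − 47) = 47 + 0.4·7 = 49.8.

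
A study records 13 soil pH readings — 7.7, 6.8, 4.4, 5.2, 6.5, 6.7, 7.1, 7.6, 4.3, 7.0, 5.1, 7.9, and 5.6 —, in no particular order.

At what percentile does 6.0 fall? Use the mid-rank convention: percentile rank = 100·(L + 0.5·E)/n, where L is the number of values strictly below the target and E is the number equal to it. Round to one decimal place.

38.5

Sorted: 4.3, 4.4, 5.1, 5.2, 5.6, 6.5, 6.7, 6.8, 7.0, 7.1, 7.6, 7.7, 7.9.
Count below 6.0: L = 5; count equal: E = 0; n = 13.
Percentile rank = 100·(5 + 0.5·0)/13 = 100·5/13 = 38.46.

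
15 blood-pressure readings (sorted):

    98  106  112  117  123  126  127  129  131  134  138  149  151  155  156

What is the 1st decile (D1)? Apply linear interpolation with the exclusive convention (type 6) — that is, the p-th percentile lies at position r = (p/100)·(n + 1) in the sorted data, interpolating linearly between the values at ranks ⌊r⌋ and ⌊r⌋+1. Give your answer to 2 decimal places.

n = 15.
r = (10/100)·(15 + 1) = 1.6.
Rank 1 is 98 and rank 2 is 106.
Interpolate: 98 + 0.6·(106 − 98) = 98 + 0.6·8 = 102.8.

102.80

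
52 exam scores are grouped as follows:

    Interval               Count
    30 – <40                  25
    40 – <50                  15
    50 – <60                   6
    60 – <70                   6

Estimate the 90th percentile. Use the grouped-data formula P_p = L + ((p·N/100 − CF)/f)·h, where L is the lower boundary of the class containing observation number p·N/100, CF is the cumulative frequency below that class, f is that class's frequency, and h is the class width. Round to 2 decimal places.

N = 52; target position k = 90/100 · 52 = 46.8.
Cumulative frequencies: 25, 40, 46, 52.
Observation 46.8 falls in the class 60 – <70.
L = 60, CF = 46, f = 6, h = 10.
P90 = 60 + ((46.8 − 46)/6)·10 = 60 + 1.33333 = 61.3333.

61.33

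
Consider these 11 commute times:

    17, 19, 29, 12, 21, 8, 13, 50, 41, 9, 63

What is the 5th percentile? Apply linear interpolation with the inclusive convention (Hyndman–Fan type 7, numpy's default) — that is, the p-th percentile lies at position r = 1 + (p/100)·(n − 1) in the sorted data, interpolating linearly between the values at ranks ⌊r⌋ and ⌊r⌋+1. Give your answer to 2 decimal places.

8.50

Sorted: 8, 9, 12, 13, 17, 19, 21, 29, 41, 50, 63.
n = 11.
r = 1 + (5/100)·(11 − 1) = 1 + 0.5 = 1.5.
Rank 1 is 8 and rank 2 is 9.
Interpolate: 8 + 0.5·(9 − 8) = 8 + 0.5·1 = 8.5.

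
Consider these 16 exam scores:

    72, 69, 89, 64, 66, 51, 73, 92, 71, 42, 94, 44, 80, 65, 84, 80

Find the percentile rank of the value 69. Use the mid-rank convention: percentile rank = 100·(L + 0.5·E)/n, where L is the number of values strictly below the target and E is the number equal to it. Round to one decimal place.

40.6

Sorted: 42, 44, 51, 64, 65, 66, 69, 71, 72, 73, 80, 80, 84, 89, 92, 94.
Count below 69: L = 6; count equal: E = 1; n = 16.
Percentile rank = 100·(6 + 0.5·1)/16 = 100·6.5/16 = 40.62.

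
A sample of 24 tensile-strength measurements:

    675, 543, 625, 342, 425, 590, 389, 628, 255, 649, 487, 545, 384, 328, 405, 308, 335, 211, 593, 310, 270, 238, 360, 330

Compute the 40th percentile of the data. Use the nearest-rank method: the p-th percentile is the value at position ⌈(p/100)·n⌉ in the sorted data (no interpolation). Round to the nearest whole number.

342

Sorted: 211, 238, 255, 270, 308, 310, 328, 330, 335, 342, 360, 384, 389, 405, 425, 487, 543, 545, 590, 593, 625, 628, 649, 675.
n = 24.
Position = ⌈40/100 · 24⌉ = ⌈9.6⌉ = 10.
The value at rank 10 is 342.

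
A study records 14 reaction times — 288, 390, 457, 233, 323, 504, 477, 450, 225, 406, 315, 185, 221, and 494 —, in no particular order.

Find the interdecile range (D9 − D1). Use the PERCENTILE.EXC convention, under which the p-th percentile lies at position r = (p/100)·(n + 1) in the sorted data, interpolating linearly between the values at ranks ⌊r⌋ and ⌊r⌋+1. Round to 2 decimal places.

Sorted: 185, 221, 225, 233, 288, 315, 323, 390, 406, 450, 457, 477, 494, 504.
n = 14.
P10: r = 1.5; ranks 1–2 are 185, 221; interpolating gives 203.
P90: r = 13.5; ranks 13–14 are 494, 504; interpolating gives 499.
Difference: 499 − 203 = 296.

296.00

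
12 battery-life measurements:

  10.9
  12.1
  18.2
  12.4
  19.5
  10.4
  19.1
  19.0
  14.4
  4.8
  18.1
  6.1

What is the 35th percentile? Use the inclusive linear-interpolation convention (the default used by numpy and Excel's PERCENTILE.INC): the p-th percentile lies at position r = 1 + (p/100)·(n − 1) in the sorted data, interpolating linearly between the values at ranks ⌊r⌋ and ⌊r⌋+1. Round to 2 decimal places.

11.92

Sorted: 4.8, 6.1, 10.4, 10.9, 12.1, 12.4, 14.4, 18.1, 18.2, 19.0, 19.1, 19.5.
n = 12.
r = 1 + (35/100)·(12 − 1) = 1 + 3.85 = 4.85.
Rank 4 is 10.9 and rank 5 is 12.1.
Interpolate: 10.9 + 0.85·(12.1 − 10.9) = 10.9 + 0.85·1.2 = 11.92.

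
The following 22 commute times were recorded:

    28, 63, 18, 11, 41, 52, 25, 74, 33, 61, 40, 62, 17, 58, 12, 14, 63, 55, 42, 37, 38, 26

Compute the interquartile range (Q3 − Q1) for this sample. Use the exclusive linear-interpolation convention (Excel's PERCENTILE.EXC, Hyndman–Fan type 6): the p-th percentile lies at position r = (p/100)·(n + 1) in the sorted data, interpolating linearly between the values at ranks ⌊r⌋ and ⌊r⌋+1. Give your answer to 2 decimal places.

Sorted: 11, 12, 14, 17, 18, 25, 26, 28, 33, 37, 38, 40, 41, 42, 52, 55, 58, 61, 62, 63, 63, 74.
n = 22.
P25: r = 5.75; ranks 5–6 are 18, 25; interpolating gives 23.25.
P75: r = 17.25; ranks 17–18 are 58, 61; interpolating gives 58.75.
Difference: 58.75 − 23.25 = 35.5.

35.50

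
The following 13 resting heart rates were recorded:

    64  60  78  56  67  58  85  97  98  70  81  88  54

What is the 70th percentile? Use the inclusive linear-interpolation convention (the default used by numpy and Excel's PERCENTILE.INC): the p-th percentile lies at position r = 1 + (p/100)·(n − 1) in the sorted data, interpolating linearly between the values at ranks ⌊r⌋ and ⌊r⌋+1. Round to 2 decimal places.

82.60

Sorted: 54, 56, 58, 60, 64, 67, 70, 78, 81, 85, 88, 97, 98.
n = 13.
r = 1 + (70/100)·(13 − 1) = 1 + 8.4 = 9.4.
Rank 9 is 81 and rank 10 is 85.
Interpolate: 81 + 0.4·(85 − 81) = 81 + 0.4·4 = 82.6.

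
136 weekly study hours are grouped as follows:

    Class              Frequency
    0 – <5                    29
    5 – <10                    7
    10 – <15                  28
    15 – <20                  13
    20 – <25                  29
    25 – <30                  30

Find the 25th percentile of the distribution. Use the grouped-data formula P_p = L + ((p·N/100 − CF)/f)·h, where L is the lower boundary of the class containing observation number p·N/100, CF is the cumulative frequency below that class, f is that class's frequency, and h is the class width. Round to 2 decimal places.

8.57

N = 136; target position k = 25/100 · 136 = 34.
Cumulative frequencies: 29, 36, 64, 77, 106, 136.
Observation 34 falls in the class 5 – <10.
L = 5, CF = 29, f = 7, h = 5.
P25 = 5 + ((34 − 29)/7)·5 = 5 + 3.57143 = 8.57143.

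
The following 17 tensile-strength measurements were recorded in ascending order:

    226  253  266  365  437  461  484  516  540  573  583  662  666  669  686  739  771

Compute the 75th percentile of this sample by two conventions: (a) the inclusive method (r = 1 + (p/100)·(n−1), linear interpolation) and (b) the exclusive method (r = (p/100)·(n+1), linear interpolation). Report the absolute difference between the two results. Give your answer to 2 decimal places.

1.50

n = 17.
(a) r = 13 → value at rank 13 = 666.
(b) r = 13.5; between ranks 13 (666) and 14 (669): 667.5.
|666 − 667.5| = 1.5.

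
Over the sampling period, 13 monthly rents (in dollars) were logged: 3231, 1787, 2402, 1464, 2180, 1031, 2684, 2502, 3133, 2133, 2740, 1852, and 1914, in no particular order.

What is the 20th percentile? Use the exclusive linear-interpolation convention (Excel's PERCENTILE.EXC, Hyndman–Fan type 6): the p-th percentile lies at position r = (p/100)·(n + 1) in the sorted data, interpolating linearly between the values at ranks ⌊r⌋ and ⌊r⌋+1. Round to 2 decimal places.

Sorted: 1031, 1464, 1787, 1852, 1914, 2133, 2180, 2402, 2502, 2684, 2740, 3133, 3231.
n = 13.
r = (20/100)·(13 + 1) = 2.8.
Rank 2 is 1464 and rank 3 is 1787.
Interpolate: 1464 + 0.8·(1787 − 1464) = 1464 + 0.8·323 = 1722.4.

1722.40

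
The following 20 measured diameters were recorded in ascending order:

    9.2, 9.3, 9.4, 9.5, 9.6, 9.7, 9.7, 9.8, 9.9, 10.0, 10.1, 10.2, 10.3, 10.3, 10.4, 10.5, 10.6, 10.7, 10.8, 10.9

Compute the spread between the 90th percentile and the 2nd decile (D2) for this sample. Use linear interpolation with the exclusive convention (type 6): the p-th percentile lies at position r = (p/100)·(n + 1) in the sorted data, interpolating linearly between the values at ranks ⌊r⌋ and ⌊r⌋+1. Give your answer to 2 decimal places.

n = 20.
P20: r = 4.2; ranks 4–5 are 9.5, 9.6; interpolating gives 9.52.
P90: r = 18.9; ranks 18–19 are 10.7, 10.8; interpolating gives 10.79.
Difference: 10.79 − 9.52 = 1.27.

1.27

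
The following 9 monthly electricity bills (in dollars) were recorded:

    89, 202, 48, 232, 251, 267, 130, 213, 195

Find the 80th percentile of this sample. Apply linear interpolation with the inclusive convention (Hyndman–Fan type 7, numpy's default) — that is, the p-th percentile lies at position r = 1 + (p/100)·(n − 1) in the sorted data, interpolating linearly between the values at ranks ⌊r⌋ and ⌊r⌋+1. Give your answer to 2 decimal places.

239.60

Sorted: 48, 89, 130, 195, 202, 213, 232, 251, 267.
n = 9.
r = 1 + (80/100)·(9 − 1) = 1 + 6.4 = 7.4.
Rank 7 is 232 and rank 8 is 251.
Interpolate: 232 + 0.4·(251 − 232) = 232 + 0.4·19 = 239.6.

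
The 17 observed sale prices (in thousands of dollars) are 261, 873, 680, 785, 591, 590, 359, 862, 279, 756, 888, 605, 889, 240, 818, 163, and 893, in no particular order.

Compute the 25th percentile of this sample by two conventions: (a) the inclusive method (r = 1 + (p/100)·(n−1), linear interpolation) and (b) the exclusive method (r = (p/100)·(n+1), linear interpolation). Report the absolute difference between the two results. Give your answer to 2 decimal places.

Sorted: 163, 240, 261, 279, 359, 590, 591, 605, 680, 756, 785, 818, 862, 873, 888, 889, 893.
n = 17.
(a) r = 5 → value at rank 5 = 359.
(b) r = 4.5; between ranks 4 (279) and 5 (359): 319.
|359 − 319| = 40.

40.00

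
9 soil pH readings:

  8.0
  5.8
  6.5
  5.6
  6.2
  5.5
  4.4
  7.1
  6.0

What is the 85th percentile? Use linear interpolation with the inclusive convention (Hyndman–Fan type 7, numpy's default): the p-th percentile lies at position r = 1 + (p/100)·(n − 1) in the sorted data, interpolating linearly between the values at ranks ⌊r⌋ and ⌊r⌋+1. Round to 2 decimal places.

Sorted: 4.4, 5.5, 5.6, 5.8, 6.0, 6.2, 6.5, 7.1, 8.0.
n = 9.
r = 1 + (85/100)·(9 − 1) = 1 + 6.8 = 7.8.
Rank 7 is 6.5 and rank 8 is 7.1.
Interpolate: 6.5 + 0.8·(7.1 − 6.5) = 6.5 + 0.8·0.6 = 6.98.

6.98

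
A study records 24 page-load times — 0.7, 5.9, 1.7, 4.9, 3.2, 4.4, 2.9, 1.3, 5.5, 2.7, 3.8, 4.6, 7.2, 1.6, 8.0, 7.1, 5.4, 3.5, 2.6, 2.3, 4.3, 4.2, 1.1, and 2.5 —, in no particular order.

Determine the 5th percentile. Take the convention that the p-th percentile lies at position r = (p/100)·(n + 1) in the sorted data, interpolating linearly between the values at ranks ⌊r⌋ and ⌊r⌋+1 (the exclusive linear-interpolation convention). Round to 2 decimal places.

0.80

Sorted: 0.7, 1.1, 1.3, 1.6, 1.7, 2.3, 2.5, 2.6, 2.7, 2.9, 3.2, 3.5, 3.8, 4.2, 4.3, 4.4, 4.6, 4.9, 5.4, 5.5, 5.9, 7.1, 7.2, 8.0.
n = 24.
r = (5/100)·(24 + 1) = 1.25.
Rank 1 is 0.7 and rank 2 is 1.1.
Interpolate: 0.7 + 0.25·(1.1 − 0.7) = 0.7 + 0.25·0.4 = 0.8.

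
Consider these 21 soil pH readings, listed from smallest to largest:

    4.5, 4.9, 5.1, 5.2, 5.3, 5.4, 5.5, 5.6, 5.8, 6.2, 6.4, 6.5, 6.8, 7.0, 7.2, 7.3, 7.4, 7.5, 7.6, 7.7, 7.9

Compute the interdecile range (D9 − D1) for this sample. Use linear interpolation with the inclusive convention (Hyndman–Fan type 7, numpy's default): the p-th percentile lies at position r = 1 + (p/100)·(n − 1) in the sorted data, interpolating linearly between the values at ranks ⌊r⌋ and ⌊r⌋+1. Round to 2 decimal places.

n = 21.
P10: r = 3 (integer) → 5.1.
P90: r = 19 (integer) → 7.6.
Difference: 7.6 − 5.1 = 2.5.

2.50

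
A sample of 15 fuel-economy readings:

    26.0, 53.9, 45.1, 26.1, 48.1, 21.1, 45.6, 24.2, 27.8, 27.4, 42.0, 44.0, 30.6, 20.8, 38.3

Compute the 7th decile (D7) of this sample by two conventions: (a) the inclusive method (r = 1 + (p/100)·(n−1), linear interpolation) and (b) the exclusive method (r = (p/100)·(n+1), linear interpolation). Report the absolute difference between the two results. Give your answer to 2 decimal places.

Sorted: 20.8, 21.1, 24.2, 26.0, 26.1, 27.4, 27.8, 30.6, 38.3, 42.0, 44.0, 45.1, 45.6, 48.1, 53.9.
n = 15.
(a) r = 10.8; between ranks 10 (42.0) and 11 (44.0): 43.6.
(b) r = 11.2; between ranks 11 (44.0) and 12 (45.1): 44.22.
|43.6 − 44.22| = 0.62.

0.62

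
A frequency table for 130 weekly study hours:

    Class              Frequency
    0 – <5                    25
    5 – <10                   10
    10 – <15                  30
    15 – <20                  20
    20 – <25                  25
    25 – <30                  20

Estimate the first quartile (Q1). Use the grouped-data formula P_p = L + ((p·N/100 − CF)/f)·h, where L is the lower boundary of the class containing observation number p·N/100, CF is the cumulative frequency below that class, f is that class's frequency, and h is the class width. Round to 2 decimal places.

8.75

N = 130; target position k = 25/100 · 130 = 32.5.
Cumulative frequencies: 25, 35, 65, 85, 110, 130.
Observation 32.5 falls in the class 5 – <10.
L = 5, CF = 25, f = 10, h = 5.
P25 = 5 + ((32.5 − 25)/10)·5 = 5 + 3.75 = 8.75.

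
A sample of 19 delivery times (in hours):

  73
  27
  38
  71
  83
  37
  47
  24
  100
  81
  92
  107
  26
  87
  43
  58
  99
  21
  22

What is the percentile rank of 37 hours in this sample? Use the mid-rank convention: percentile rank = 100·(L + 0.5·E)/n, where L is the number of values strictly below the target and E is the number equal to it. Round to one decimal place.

28.9

Sorted: 21, 22, 24, 26, 27, 37, 38, 43, 47, 58, 71, 73, 81, 83, 87, 92, 99, 100, 107.
Count below 37: L = 5; count equal: E = 1; n = 19.
Percentile rank = 100·(5 + 0.5·1)/19 = 100·5.5/19 = 28.95.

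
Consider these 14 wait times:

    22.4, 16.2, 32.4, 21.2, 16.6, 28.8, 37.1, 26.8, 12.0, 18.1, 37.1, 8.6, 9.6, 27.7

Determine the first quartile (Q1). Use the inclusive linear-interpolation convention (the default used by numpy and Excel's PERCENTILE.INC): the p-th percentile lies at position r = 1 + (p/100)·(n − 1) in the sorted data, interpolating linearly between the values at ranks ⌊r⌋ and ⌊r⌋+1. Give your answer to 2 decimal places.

Sorted: 8.6, 9.6, 12.0, 16.2, 16.6, 18.1, 21.2, 22.4, 26.8, 27.7, 28.8, 32.4, 37.1, 37.1.
n = 14.
r = 1 + (25/100)·(14 − 1) = 1 + 3.25 = 4.25.
Rank 4 is 16.2 and rank 5 is 16.6.
Interpolate: 16.2 + 0.25·(16.6 − 16.2) = 16.2 + 0.25·0.4 = 16.3.

16.30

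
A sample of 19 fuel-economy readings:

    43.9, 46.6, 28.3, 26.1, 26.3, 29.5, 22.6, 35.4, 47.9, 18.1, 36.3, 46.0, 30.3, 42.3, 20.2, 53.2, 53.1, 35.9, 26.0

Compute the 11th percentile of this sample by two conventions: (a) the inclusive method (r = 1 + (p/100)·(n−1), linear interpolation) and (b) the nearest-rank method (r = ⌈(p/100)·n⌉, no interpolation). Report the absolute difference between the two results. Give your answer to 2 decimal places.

Sorted: 18.1, 20.2, 22.6, 26.0, 26.1, 26.3, 28.3, 29.5, 30.3, 35.4, 35.9, 36.3, 42.3, 43.9, 46.0, 46.6, 47.9, 53.1, 53.2.
n = 19.
(a) r = 2.98; between ranks 2 (20.2) and 3 (22.6): 22.552.
(b) the nearest-rank method: rank 3 → 22.6.
|22.552 − 22.6| = 0.048.

0.05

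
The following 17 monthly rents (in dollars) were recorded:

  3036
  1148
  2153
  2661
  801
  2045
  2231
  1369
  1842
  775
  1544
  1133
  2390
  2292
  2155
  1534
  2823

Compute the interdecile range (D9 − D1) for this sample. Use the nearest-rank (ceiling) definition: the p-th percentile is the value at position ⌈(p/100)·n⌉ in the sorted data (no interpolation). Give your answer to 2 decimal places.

Sorted: 775, 801, 1133, 1148, 1369, 1534, 1544, 1842, 2045, 2153, 2155, 2231, 2292, 2390, 2661, 2823, 3036.
n = 17.
P10: rank ⌈10/100·17⌉ = 2 → 801.
P90: rank ⌈90/100·17⌉ = 16 → 2823.
Difference: 2823 − 801 = 2022.

2022.00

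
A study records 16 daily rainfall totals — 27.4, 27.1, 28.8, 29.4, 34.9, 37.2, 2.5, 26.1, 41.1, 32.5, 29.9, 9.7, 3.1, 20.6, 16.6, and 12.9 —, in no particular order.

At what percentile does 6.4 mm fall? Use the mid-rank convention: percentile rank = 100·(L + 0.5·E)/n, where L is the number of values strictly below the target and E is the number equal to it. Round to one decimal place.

12.5

Sorted: 2.5, 3.1, 9.7, 12.9, 16.6, 20.6, 26.1, 27.1, 27.4, 28.8, 29.4, 29.9, 32.5, 34.9, 37.2, 41.1.
Count below 6.4: L = 2; count equal: E = 0; n = 16.
Percentile rank = 100·(2 + 0.5·0)/16 = 100·2/16 = 12.5.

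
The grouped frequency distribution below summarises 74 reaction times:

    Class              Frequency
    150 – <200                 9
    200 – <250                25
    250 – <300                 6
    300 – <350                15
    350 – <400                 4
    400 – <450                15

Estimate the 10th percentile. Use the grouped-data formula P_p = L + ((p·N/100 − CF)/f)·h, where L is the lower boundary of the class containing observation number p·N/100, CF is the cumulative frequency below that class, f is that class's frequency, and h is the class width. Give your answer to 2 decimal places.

191.11

N = 74; target position k = 10/100 · 74 = 7.4.
Cumulative frequencies: 9, 34, 40, 55, 59, 74.
Observation 7.4 falls in the class 150 – <200.
L = 150, CF = 0, f = 9, h = 50.
P10 = 150 + ((7.4 − 0)/9)·50 = 150 + 41.1111 = 191.111.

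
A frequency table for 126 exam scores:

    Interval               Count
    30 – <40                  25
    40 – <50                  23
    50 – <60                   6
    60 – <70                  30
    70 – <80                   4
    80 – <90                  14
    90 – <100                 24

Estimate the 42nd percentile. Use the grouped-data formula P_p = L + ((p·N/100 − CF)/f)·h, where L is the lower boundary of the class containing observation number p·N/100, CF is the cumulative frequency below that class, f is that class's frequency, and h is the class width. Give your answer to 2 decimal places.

58.20

N = 126; target position k = 42/100 · 126 = 52.92.
Cumulative frequencies: 25, 48, 54, 84, 88, 102, 126.
Observation 52.92 falls in the class 50 – <60.
L = 50, CF = 48, f = 6, h = 10.
P42 = 50 + ((52.92 − 48)/6)·10 = 50 + 8.2 = 58.2.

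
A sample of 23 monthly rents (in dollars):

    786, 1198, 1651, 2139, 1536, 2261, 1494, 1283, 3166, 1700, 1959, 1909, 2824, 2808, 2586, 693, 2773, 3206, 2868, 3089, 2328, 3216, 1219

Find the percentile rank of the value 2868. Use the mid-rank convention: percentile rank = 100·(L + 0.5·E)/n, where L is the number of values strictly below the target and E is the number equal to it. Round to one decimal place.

Sorted: 693, 786, 1198, 1219, 1283, 1494, 1536, 1651, 1700, 1909, 1959, 2139, 2261, 2328, 2586, 2773, 2808, 2824, 2868, 3089, 3166, 3206, 3216.
Count below 2868: L = 18; count equal: E = 1; n = 23.
Percentile rank = 100·(18 + 0.5·1)/23 = 100·18.5/23 = 80.43.

80.4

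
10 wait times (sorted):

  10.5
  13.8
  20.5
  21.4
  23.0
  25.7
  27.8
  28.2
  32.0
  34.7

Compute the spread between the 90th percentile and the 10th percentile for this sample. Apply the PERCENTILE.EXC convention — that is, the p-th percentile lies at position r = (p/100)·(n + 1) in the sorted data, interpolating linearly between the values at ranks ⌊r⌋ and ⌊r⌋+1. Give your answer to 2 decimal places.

n = 10.
P10: r = 1.1; ranks 1–2 are 10.5, 13.8; interpolating gives 10.83.
P90: r = 9.9; ranks 9–10 are 32.0, 34.7; interpolating gives 34.43.
Difference: 34.43 − 10.83 = 23.6.

23.60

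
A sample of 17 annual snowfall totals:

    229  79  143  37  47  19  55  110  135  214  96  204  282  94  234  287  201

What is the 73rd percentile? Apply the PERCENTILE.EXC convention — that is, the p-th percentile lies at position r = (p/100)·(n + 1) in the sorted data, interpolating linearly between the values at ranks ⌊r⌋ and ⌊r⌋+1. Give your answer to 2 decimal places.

216.10

Sorted: 19, 37, 47, 55, 79, 94, 96, 110, 135, 143, 201, 204, 214, 229, 234, 282, 287.
n = 17.
r = (73/100)·(17 + 1) = 13.14.
Rank 13 is 214 and rank 14 is 229.
Interpolate: 214 + 0.14·(229 − 214) = 214 + 0.14·15 = 216.1.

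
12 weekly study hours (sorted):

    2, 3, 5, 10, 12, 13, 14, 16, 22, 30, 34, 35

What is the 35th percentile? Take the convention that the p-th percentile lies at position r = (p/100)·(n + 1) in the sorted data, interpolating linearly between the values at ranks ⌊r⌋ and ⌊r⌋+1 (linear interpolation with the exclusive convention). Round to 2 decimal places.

11.10

n = 12.
r = (35/100)·(12 + 1) = 4.55.
Rank 4 is 10 and rank 5 is 12.
Interpolate: 10 + 0.55·(12 − 10) = 10 + 0.55·2 = 11.1.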